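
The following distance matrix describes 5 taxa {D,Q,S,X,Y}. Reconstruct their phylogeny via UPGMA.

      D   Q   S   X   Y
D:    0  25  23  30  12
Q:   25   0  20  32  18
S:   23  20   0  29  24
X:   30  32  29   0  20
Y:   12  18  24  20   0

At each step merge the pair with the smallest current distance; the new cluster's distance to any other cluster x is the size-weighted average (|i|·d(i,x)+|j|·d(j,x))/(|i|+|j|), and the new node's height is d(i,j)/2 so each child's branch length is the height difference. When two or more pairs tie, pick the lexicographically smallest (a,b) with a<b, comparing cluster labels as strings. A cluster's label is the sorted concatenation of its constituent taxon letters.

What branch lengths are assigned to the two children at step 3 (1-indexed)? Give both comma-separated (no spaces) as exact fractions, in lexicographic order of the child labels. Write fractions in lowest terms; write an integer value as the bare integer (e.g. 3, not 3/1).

step 1: merge (D,Y) at d=12; branch lengths D→6, Y→6; new cluster DY
  updated: d(DY,Q)=43/2, d(DY,S)=47/2, d(DY,X)=25
step 2: merge (Q,S) at d=20; branch lengths Q→10, S→10; new cluster QS
  updated: d(DY,QS)=45/2, d(QS,X)=61/2
step 3: merge (DY,QS) at d=45/2; branch lengths DY→21/4, QS→5/4; new cluster DQSY
  updated: d(DQSY,X)=111/4
step 4: merge (DQSY,X) at d=111/4; branch lengths DQSY→21/8, X→111/8; new cluster DQSXY
final tree: (((D:6,Y:6):21/4,(Q:10,S:10):5/4):21/8,X:111/8)
total length: 55

21/4,5/4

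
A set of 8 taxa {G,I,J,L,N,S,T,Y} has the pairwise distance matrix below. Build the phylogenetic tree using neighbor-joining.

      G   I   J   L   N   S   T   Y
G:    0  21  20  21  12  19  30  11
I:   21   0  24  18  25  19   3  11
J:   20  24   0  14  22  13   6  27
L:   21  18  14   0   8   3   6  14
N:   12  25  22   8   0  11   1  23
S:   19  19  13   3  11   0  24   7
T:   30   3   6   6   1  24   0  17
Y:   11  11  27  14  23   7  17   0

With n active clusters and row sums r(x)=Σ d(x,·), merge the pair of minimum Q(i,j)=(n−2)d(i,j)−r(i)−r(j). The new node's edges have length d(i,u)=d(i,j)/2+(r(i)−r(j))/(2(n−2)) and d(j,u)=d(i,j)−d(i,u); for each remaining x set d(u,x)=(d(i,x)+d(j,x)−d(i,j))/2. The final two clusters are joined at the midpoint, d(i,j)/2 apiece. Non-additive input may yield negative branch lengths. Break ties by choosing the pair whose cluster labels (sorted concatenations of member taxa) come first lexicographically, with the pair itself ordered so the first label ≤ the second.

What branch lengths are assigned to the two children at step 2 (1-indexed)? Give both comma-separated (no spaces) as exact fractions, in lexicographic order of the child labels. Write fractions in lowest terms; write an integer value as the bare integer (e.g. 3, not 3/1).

27/4,17/4

1. join I+T (d=3, Q=-190) ⇒ IT; edges |I|=13/3, |T|=-4/3
  updated: d(G,IT)=24, d(IT,J)=27/2, d(IT,L)=21/2, d(IT,N)=23/2, d(IT,S)=20, d(IT,Y)=25/2
2. join G+Y (d=11, Q=-293/2) ⇒ GY; edges |G|=27/4, |Y|=17/4
  updated: d(GY,IT)=51/4, d(GY,J)=18, d(GY,L)=12, d(GY,N)=12, d(GY,S)=15/2
3. join IT+J (d=27/2, Q=-379/4) ⇒ IJT; edges |IT|=167/32, |J|=265/32
  updated: d(GY,IJT)=69/8, d(IJT,L)=11/2, d(IJT,N)=10, d(IJT,S)=39/4
4. join L+S (d=3, Q=-203/4) ⇒ LS; edges |L|=25/24, |S|=47/24
  updated: d(GY,LS)=33/4, d(IJT,LS)=49/8, d(LS,N)=8
5. join GY+IJT (d=69/8, Q=-291/8) ⇒ GIJTY; edges |GY|=171/32, |IJT|=105/32
  updated: d(GIJTY,LS)=23/8, d(GIJTY,N)=107/16
6. join GIJTY+LS (d=23/8, Q=-281/16) ⇒ GIJLSTY; edges |GIJTY|=25/32, |LS|=67/32
  updated: d(GIJLSTY,N)=189/32
7. join GIJLSTY+N (d=189/32) ⇒ GIJLNSTY; edges |GIJLSTY|=189/64, |N|=189/64
final tree: ((((G:27/4,Y:17/4):171/32,((I:13/3,T:-4/3):167/32,J:265/32):105/32):25/32,(L:25/24,S:47/24):67/32):189/64,N:189/64)
total length: 1533/32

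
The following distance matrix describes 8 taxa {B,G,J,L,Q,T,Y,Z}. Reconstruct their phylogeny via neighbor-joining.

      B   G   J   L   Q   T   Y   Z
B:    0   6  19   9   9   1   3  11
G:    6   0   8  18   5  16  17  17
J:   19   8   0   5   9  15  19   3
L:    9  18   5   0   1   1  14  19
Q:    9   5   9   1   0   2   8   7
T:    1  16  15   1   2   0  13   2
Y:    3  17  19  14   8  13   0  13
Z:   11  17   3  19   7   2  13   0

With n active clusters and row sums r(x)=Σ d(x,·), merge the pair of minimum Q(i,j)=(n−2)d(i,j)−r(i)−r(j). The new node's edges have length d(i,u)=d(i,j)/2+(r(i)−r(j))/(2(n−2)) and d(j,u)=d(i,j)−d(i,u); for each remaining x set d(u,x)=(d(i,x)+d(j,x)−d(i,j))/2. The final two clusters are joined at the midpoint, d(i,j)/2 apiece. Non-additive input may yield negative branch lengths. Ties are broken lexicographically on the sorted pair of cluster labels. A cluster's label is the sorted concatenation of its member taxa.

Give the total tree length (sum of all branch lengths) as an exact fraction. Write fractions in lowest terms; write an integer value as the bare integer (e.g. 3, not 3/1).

step 1: merge (J,Z) at d=3, Q=-132; branch lengths J→2, Z→1; new cluster JZ
  updated: d(B,JZ)=27/2, d(G,JZ)=11, d(JZ,L)=21/2, d(JZ,Q)=13/2, d(JZ,T)=7, d(JZ,Y)=29/2
step 2: merge (B,Y) at d=3, Q=-96; branch lengths B→-13/10, Y→43/10; new cluster BY
  updated: d(BY,G)=10, d(BY,JZ)=25/2, d(BY,L)=10, d(BY,Q)=7, d(BY,T)=11/2
step 3: merge (L,T) at d=1, Q=-68; branch lengths L→13/8, T→-5/8; new cluster LT
  updated: d(BY,LT)=29/4, d(G,LT)=33/2, d(JZ,LT)=33/4, d(LT,Q)=1
step 4: merge (LT,Q) at d=1, Q=-99/2; branch lengths LT→11/4, Q→-7/4; new cluster LQT
  updated: d(BY,LQT)=53/8, d(G,LQT)=41/4, d(JZ,LQT)=55/8
step 5: merge (BY,G) at d=10, Q=-323/8; branch lengths BY→143/32, G→177/32; new cluster BGY
  updated: d(BGY,JZ)=27/4, d(BGY,LQT)=55/16
step 6: merge (BGY,JZ) at d=27/4, Q=-273/16; branch lengths BGY→53/32, JZ→163/32; new cluster BGJYZ
  updated: d(BGJYZ,LQT)=57/32
step 7: merge (BGJYZ,LQT) at d=57/32; branch lengths BGJYZ→57/64, LQT→57/64; new cluster BGJLQTYZ
final tree: ((((B:-13/10,Y:43/10):143/32,G:177/32):53/32,(J:2,Z:1):163/32):57/64,((L:13/8,T:-5/8):11/4,Q:-7/4):57/64)
total length: 849/32

849/32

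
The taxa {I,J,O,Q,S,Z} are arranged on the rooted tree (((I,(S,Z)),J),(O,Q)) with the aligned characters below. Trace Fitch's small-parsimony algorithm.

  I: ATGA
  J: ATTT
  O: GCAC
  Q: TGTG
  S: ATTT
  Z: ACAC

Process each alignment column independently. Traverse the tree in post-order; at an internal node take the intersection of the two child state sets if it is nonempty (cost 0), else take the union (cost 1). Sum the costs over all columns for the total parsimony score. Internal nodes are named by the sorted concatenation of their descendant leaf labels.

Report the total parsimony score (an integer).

[col 0] SZ: children S:{A}, Z:{A} ∩→ {A}; cost 0
[col 0] ISZ: children I:{A}, SZ:{A} ∩→ {A}; cost 0
[col 0] IJSZ: children ISZ:{A}, J:{A} ∩→ {A}; cost 0
[col 0] OQ: children O:{G}, Q:{T} ∪→ {G,T}; cost 1
[col 0] IJOQSZ: children IJSZ:{A}, OQ:{G,T} ∪→ {A,G,T}; cost 1
[col 1] SZ: children S:{T}, Z:{C} ∪→ {C,T}; cost 1
[col 1] ISZ: children I:{T}, SZ:{C,T} ∩→ {T}; cost 0
[col 1] IJSZ: children ISZ:{T}, J:{T} ∩→ {T}; cost 0
[col 1] OQ: children O:{C}, Q:{G} ∪→ {C,G}; cost 1
[col 1] IJOQSZ: children IJSZ:{T}, OQ:{C,G} ∪→ {C,G,T}; cost 1
[col 2] SZ: children S:{T}, Z:{A} ∪→ {A,T}; cost 1
[col 2] ISZ: children I:{G}, SZ:{A,T} ∪→ {A,G,T}; cost 1
[col 2] IJSZ: children ISZ:{A,G,T}, J:{T} ∩→ {T}; cost 0
[col 2] OQ: children O:{A}, Q:{T} ∪→ {A,T}; cost 1
[col 2] IJOQSZ: children IJSZ:{T}, OQ:{A,T} ∩→ {T}; cost 0
[col 3] SZ: children S:{T}, Z:{C} ∪→ {C,T}; cost 1
[col 3] ISZ: children I:{A}, SZ:{C,T} ∪→ {A,C,T}; cost 1
[col 3] IJSZ: children ISZ:{A,C,T}, J:{T} ∩→ {T}; cost 0
[col 3] OQ: children O:{C}, Q:{G} ∪→ {C,G}; cost 1
[col 3] IJOQSZ: children IJSZ:{T}, OQ:{C,G} ∪→ {C,G,T}; cost 1
per-site changes: [2, 3, 3, 4]; total = 12

12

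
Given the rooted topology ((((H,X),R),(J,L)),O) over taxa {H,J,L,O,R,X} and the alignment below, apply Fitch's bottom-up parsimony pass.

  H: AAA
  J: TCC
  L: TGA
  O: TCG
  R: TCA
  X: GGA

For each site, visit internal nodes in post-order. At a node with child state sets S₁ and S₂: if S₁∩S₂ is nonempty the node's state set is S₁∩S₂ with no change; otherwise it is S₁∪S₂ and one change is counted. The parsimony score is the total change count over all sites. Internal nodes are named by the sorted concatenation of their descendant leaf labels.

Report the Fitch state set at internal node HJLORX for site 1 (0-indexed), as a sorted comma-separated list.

[col 0] HX: children H:{A}, X:{G} ∪→ {A,G}; cost 1
[col 0] HRX: children HX:{A,G}, R:{T} ∪→ {A,G,T}; cost 1
[col 0] JL: children J:{T}, L:{T} ∩→ {T}; cost 0
[col 0] HJLRX: children HRX:{A,G,T}, JL:{T} ∩→ {T}; cost 0
[col 0] HJLORX: children HJLRX:{T}, O:{T} ∩→ {T}; cost 0
[col 1] HX: children H:{A}, X:{G} ∪→ {A,G}; cost 1
[col 1] HRX: children HX:{A,G}, R:{C} ∪→ {A,C,G}; cost 1
[col 1] JL: children J:{C}, L:{G} ∪→ {C,G}; cost 1
[col 1] HJLRX: children HRX:{A,C,G}, JL:{C,G} ∩→ {C,G}; cost 0
[col 1] HJLORX: children HJLRX:{C,G}, O:{C} ∩→ {C}; cost 0
[col 2] HX: children H:{A}, X:{A} ∩→ {A}; cost 0
[col 2] HRX: children HX:{A}, R:{A} ∩→ {A}; cost 0
[col 2] JL: children J:{C}, L:{A} ∪→ {A,C}; cost 1
[col 2] HJLRX: children HRX:{A}, JL:{A,C} ∩→ {A}; cost 0
[col 2] HJLORX: children HJLRX:{A}, O:{G} ∪→ {A,G}; cost 1
per-site changes: [2, 3, 2]; total = 7

C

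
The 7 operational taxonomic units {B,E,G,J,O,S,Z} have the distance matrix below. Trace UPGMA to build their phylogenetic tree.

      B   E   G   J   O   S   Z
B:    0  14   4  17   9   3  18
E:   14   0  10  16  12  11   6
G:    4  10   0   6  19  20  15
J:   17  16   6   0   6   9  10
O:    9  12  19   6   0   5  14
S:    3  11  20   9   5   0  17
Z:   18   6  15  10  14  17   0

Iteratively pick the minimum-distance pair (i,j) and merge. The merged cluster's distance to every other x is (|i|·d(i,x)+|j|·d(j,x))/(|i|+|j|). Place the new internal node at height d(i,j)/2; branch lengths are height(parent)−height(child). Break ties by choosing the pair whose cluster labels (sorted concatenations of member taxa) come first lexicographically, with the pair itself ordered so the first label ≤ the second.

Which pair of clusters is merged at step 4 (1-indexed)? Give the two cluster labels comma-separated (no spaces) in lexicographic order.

BS,O

iteration 1: select B,S (d=3); attach at lengths (3/2, 3/2); label the merged cluster BS
  updated: d(BS,E)=25/2, d(BS,G)=12, d(BS,J)=13, d(BS,O)=7, d(BS,Z)=35/2
iteration 2: select E,Z (d=6); attach at lengths (3, 3); label the merged cluster EZ
  updated: d(BS,EZ)=15, d(EZ,G)=25/2, d(EZ,J)=13, d(EZ,O)=13
iteration 3: select G,J (d=6); attach at lengths (3, 3); label the merged cluster GJ
  updated: d(BS,GJ)=25/2, d(EZ,GJ)=51/4, d(GJ,O)=25/2
iteration 4: select BS,O (d=7); attach at lengths (2, 7/2); label the merged cluster BOS
  updated: d(BOS,EZ)=43/3, d(BOS,GJ)=25/2
iteration 5: select BOS,GJ (d=25/2); attach at lengths (11/4, 13/4); label the merged cluster BGJOS
  updated: d(BGJOS,EZ)=137/10
iteration 6: select BGJOS,EZ (d=137/10); attach at lengths (3/5, 77/20); label the merged cluster BEGJOSZ
final tree: ((((B:3/2,S:3/2):2,O:7/2):11/4,(G:3,J:3):13/4):3/5,(E:3,Z:3):77/20)
total length: 619/20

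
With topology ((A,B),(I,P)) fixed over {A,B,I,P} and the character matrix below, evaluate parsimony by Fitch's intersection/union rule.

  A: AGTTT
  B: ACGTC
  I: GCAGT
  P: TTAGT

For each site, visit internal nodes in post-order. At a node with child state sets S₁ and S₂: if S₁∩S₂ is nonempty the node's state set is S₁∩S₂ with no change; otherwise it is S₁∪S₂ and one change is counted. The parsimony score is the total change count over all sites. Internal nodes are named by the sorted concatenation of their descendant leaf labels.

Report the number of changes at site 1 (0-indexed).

2

AB@0: {A} ∩ {A} = {A} (intersection, +0)
IP@0: {G} ∪ {T} = {G,T} (union, +1)
ABIP@0: {A} ∪ {G,T} = {A,G,T} (union, +1)
AB@1: {G} ∪ {C} = {C,G} (union, +1)
IP@1: {C} ∪ {T} = {C,T} (union, +1)
ABIP@1: {C,G} ∩ {C,T} = {C} (intersection, +0)
AB@2: {T} ∪ {G} = {G,T} (union, +1)
IP@2: {A} ∩ {A} = {A} (intersection, +0)
ABIP@2: {G,T} ∪ {A} = {A,G,T} (union, +1)
AB@3: {T} ∩ {T} = {T} (intersection, +0)
IP@3: {G} ∩ {G} = {G} (intersection, +0)
ABIP@3: {T} ∪ {G} = {G,T} (union, +1)
AB@4: {T} ∪ {C} = {C,T} (union, +1)
IP@4: {T} ∩ {T} = {T} (intersection, +0)
ABIP@4: {C,T} ∩ {T} = {T} (intersection, +0)
per-site changes: [2, 2, 2, 1, 1]; total = 8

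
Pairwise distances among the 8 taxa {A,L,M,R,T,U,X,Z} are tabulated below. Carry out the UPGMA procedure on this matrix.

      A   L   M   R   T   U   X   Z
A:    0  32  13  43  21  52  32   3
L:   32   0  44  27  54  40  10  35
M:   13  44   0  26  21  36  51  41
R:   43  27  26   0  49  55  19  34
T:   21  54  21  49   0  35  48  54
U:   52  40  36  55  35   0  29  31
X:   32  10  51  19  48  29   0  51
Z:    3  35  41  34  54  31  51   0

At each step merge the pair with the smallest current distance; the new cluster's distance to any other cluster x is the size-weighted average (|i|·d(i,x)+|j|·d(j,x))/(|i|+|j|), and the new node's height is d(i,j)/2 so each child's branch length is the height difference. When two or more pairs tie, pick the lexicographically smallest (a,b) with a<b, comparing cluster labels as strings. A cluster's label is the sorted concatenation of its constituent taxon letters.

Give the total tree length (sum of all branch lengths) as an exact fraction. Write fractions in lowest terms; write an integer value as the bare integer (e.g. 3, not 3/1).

step 1: merge (A,Z) at d=3; branch lengths A→3/2, Z→3/2; new cluster AZ
  updated: d(AZ,L)=67/2, d(AZ,M)=27, d(AZ,R)=77/2, d(AZ,T)=75/2, d(AZ,U)=83/2, d(AZ,X)=83/2
step 2: merge (L,X) at d=10; branch lengths L→5, X→5; new cluster LX
  updated: d(AZ,LX)=75/2, d(LX,M)=95/2, d(LX,R)=23, d(LX,T)=51, d(LX,U)=69/2
step 3: merge (M,T) at d=21; branch lengths M→21/2, T→21/2; new cluster MT
  updated: d(AZ,MT)=129/4, d(LX,MT)=197/4, d(MT,R)=75/2, d(MT,U)=71/2
step 4: merge (LX,R) at d=23; branch lengths LX→13/2, R→23/2; new cluster LRX
  updated: d(AZ,LRX)=227/6, d(LRX,MT)=136/3, d(LRX,U)=124/3
step 5: merge (AZ,MT) at d=129/4; branch lengths AZ→117/8, MT→45/8; new cluster AMTZ
  updated: d(AMTZ,LRX)=499/12, d(AMTZ,U)=77/2
step 6: merge (AMTZ,U) at d=77/2; branch lengths AMTZ→25/8, U→77/4; new cluster AMTUZ
  updated: d(AMTUZ,LRX)=623/15
step 7: merge (AMTUZ,LRX) at d=623/15; branch lengths AMTUZ→91/60, LRX→139/15; new cluster ALMRTUXZ
final tree: ((((A:3/2,Z:3/2):117/8,(M:21/2,T:21/2):45/8):25/8,U:77/4):91/60,((L:5,X:5):13/2,R:23/2):139/15)
total length: 12649/120

12649/120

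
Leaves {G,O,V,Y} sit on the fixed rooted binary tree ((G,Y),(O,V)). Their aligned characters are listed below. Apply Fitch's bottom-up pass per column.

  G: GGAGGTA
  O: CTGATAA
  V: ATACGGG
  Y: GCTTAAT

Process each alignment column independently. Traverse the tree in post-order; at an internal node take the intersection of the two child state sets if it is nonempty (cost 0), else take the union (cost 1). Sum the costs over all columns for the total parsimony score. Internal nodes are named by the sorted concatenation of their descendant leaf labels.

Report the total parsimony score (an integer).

15

site 0, node GY: G={G} ∩ Y={G} → {G} (+0)
site 0, node OV: O={C} ∪ V={A} → {A,C} (+1)
site 0, node GOVY: GY={G} ∪ OV={A,C} → {A,C,G} (+1)
site 1, node GY: G={G} ∪ Y={C} → {C,G} (+1)
site 1, node OV: O={T} ∩ V={T} → {T} (+0)
site 1, node GOVY: GY={C,G} ∪ OV={T} → {C,G,T} (+1)
site 2, node GY: G={A} ∪ Y={T} → {A,T} (+1)
site 2, node OV: O={G} ∪ V={A} → {A,G} (+1)
site 2, node GOVY: GY={A,T} ∩ OV={A,G} → {A} (+0)
site 3, node GY: G={G} ∪ Y={T} → {G,T} (+1)
site 3, node OV: O={A} ∪ V={C} → {A,C} (+1)
site 3, node GOVY: GY={G,T} ∪ OV={A,C} → {A,C,G,T} (+1)
site 4, node GY: G={G} ∪ Y={A} → {A,G} (+1)
site 4, node OV: O={T} ∪ V={G} → {G,T} (+1)
site 4, node GOVY: GY={A,G} ∩ OV={G,T} → {G} (+0)
site 5, node GY: G={T} ∪ Y={A} → {A,T} (+1)
site 5, node OV: O={A} ∪ V={G} → {A,G} (+1)
site 5, node GOVY: GY={A,T} ∩ OV={A,G} → {A} (+0)
site 6, node GY: G={A} ∪ Y={T} → {A,T} (+1)
site 6, node OV: O={A} ∪ V={G} → {A,G} (+1)
site 6, node GOVY: GY={A,T} ∩ OV={A,G} → {A} (+0)
per-site changes: [2, 2, 2, 3, 2, 2, 2]; total = 15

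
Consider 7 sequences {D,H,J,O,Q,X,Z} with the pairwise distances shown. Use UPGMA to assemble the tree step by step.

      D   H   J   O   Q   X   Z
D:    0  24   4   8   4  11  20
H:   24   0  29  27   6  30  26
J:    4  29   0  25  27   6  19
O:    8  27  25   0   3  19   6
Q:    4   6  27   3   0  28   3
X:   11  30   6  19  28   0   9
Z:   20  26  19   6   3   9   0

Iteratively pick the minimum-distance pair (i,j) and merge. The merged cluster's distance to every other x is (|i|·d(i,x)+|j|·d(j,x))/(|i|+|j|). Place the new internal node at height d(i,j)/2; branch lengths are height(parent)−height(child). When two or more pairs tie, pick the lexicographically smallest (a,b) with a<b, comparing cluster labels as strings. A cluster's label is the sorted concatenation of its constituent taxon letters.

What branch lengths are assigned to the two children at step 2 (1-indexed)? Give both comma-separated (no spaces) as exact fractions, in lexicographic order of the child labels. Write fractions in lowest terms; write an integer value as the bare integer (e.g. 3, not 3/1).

iteration 1: select O,Q (d=3); attach at lengths (3/2, 3/2); label the merged cluster OQ
  updated: d(D,OQ)=6, d(H,OQ)=33/2, d(J,OQ)=26, d(OQ,X)=47/2, d(OQ,Z)=9/2
iteration 2: select D,J (d=4); attach at lengths (2, 2); label the merged cluster DJ
  updated: d(DJ,H)=53/2, d(DJ,OQ)=16, d(DJ,X)=17/2, d(DJ,Z)=39/2
iteration 3: select OQ,Z (d=9/2); attach at lengths (3/4, 9/4); label the merged cluster OQZ
  updated: d(DJ,OQZ)=103/6, d(H,OQZ)=59/3, d(OQZ,X)=56/3
iteration 4: select DJ,X (d=17/2); attach at lengths (9/4, 17/4); label the merged cluster DJX
  updated: d(DJX,H)=83/3, d(DJX,OQZ)=53/3
iteration 5: select DJX,OQZ (d=53/3); attach at lengths (55/12, 79/12); label the merged cluster DJOQXZ
  updated: d(DJOQXZ,H)=71/3
iteration 6: select DJOQXZ,H (d=71/3); attach at lengths (3, 71/6); label the merged cluster DHJOQXZ
final tree: ((((D:2,J:2):9/4,X:17/4):55/12,((O:3/2,Q:3/2):3/4,Z:9/4):79/12):3,H:71/6)
total length: 85/2

2,2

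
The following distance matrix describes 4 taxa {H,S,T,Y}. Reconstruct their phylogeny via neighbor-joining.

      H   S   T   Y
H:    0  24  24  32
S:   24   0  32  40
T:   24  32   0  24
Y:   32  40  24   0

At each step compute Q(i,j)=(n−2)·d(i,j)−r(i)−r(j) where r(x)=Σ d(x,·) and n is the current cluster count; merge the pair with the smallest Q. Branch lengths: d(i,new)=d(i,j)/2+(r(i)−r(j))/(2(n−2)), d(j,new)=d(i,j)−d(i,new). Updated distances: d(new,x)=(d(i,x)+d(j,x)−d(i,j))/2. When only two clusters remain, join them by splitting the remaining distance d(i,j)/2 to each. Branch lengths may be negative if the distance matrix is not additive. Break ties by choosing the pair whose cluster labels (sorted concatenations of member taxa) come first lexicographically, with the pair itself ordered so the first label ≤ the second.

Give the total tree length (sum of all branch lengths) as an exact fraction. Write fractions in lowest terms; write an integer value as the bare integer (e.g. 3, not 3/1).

56

1. join H+S (d=24, Q=-128) ⇒ HS; edges |H|=8, |S|=16
  updated: d(HS,T)=16, d(HS,Y)=24
2. join HS+T (d=16, Q=-64) ⇒ HST; edges |HS|=8, |T|=8
  updated: d(HST,Y)=16
3. join HST+Y (d=16) ⇒ HSTY; edges |HST|=8, |Y|=8
final tree: (((H:8,S:16):8,T:8):8,Y:8)
total length: 56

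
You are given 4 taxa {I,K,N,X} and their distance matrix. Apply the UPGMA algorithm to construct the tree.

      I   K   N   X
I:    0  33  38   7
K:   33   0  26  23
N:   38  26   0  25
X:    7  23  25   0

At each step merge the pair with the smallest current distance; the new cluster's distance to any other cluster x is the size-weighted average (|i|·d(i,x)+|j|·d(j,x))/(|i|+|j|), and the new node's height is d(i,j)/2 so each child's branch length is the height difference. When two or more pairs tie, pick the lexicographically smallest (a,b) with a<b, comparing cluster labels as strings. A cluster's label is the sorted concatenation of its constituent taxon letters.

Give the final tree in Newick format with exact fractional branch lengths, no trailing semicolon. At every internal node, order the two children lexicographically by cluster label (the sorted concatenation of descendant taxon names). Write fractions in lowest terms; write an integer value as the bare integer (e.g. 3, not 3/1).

1. join I+X (d=7) ⇒ IX; edges |I|=7/2, |X|=7/2
  updated: d(IX,K)=28, d(IX,N)=63/2
2. join K+N (d=26) ⇒ KN; edges |K|=13, |N|=13
  updated: d(IX,KN)=119/4
3. join IX+KN (d=119/4) ⇒ IKNX; edges |IX|=91/8, |KN|=15/8
final tree: ((I:7/2,X:7/2):91/8,(K:13,N:13):15/8)
total length: 185/4

((I:7/2,X:7/2):91/8,(K:13,N:13):15/8)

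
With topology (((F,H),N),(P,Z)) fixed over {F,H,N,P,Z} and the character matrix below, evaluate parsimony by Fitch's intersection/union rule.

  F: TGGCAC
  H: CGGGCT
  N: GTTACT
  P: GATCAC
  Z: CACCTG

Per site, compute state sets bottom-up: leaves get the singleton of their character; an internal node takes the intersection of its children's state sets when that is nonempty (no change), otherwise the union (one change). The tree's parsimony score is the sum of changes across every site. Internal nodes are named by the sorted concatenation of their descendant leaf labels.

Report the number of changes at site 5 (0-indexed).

3

FH@0: {T} ∪ {C} = {C,T} (union, +1)
FHN@0: {C,T} ∪ {G} = {C,G,T} (union, +1)
PZ@0: {G} ∪ {C} = {C,G} (union, +1)
FHNPZ@0: {C,G,T} ∩ {C,G} = {C,G} (intersection, +0)
FH@1: {G} ∩ {G} = {G} (intersection, +0)
FHN@1: {G} ∪ {T} = {G,T} (union, +1)
PZ@1: {A} ∩ {A} = {A} (intersection, +0)
FHNPZ@1: {G,T} ∪ {A} = {A,G,T} (union, +1)
FH@2: {G} ∩ {G} = {G} (intersection, +0)
FHN@2: {G} ∪ {T} = {G,T} (union, +1)
PZ@2: {T} ∪ {C} = {C,T} (union, +1)
FHNPZ@2: {G,T} ∩ {C,T} = {T} (intersection, +0)
FH@3: {C} ∪ {G} = {C,G} (union, +1)
FHN@3: {C,G} ∪ {A} = {A,C,G} (union, +1)
PZ@3: {C} ∩ {C} = {C} (intersection, +0)
FHNPZ@3: {A,C,G} ∩ {C} = {C} (intersection, +0)
FH@4: {A} ∪ {C} = {A,C} (union, +1)
FHN@4: {A,C} ∩ {C} = {C} (intersection, +0)
PZ@4: {A} ∪ {T} = {A,T} (union, +1)
FHNPZ@4: {C} ∪ {A,T} = {A,C,T} (union, +1)
FH@5: {C} ∪ {T} = {C,T} (union, +1)
FHN@5: {C,T} ∩ {T} = {T} (intersection, +0)
PZ@5: {C} ∪ {G} = {C,G} (union, +1)
FHNPZ@5: {T} ∪ {C,G} = {C,G,T} (union, +1)
per-site changes: [3, 2, 2, 2, 3, 3]; total = 15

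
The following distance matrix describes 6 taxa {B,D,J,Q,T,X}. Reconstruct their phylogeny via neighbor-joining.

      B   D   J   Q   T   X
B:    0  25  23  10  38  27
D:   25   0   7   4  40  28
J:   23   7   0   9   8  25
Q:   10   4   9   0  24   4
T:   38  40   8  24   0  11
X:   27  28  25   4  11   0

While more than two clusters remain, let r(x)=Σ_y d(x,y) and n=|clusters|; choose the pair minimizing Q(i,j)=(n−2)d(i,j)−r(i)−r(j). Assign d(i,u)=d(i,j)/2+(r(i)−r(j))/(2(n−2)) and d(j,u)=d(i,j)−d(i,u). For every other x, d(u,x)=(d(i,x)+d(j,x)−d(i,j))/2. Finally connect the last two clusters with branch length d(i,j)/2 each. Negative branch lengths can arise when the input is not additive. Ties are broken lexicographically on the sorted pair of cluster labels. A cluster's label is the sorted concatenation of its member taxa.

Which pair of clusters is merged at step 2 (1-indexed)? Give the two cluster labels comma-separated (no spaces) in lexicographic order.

D,J

1. join T+X (d=11, Q=-172) ⇒ TX; edges |T|=35/4, |X|=9/4
  updated: d(B,TX)=27, d(D,TX)=57/2, d(J,TX)=11, d(Q,TX)=17/2
2. join D+J (d=7, Q=-187/2) ⇒ DJ; edges |D|=71/12, |J|=13/12
  updated: d(B,DJ)=41/2, d(DJ,Q)=3, d(DJ,TX)=65/4
3. join B+Q (d=10, Q=-59) ⇒ BQ; edges |B|=14, |Q|=-4
  updated: d(BQ,DJ)=27/4, d(BQ,TX)=51/4
4. join BQ+DJ (d=27/4, Q=-143/4) ⇒ BDJQ; edges |BQ|=13/8, |DJ|=41/8
  updated: d(BDJQ,TX)=89/8
5. join BDJQ+TX (d=89/8) ⇒ BDJQTX; edges |BDJQ|=89/16, |TX|=89/16
final tree: (((B:14,Q:-4):13/8,(D:71/12,J:13/12):41/8):89/16,(T:35/4,X:9/4):89/16)
total length: 367/8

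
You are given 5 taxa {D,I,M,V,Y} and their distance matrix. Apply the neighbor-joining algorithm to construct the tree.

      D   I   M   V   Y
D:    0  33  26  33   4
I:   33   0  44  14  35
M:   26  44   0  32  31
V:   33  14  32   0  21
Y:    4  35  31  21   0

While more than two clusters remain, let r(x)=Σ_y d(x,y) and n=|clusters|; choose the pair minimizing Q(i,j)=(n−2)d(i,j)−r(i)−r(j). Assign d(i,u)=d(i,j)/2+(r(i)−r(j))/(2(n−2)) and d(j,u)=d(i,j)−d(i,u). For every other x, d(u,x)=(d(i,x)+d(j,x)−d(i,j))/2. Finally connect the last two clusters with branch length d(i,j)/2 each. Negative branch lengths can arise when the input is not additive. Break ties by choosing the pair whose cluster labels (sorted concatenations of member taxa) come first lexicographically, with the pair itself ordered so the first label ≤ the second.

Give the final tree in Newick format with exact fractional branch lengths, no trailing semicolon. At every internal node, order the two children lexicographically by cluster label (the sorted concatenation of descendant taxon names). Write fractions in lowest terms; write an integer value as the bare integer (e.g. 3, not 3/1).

(((D:2,Y:2):17/2,(I:34/3,V:8/3):13):9,M:9)

step 1: merge (I,V) at d=14, Q=-184; branch lengths I→34/3, V→8/3; new cluster IV
  updated: d(D,IV)=26, d(IV,M)=31, d(IV,Y)=21
step 2: merge (D,Y) at d=4, Q=-104; branch lengths D→2, Y→2; new cluster DY
  updated: d(DY,IV)=43/2, d(DY,M)=53/2
step 3: merge (DY,IV) at d=43/2, Q=-79; branch lengths DY→17/2, IV→13; new cluster DIVY
  updated: d(DIVY,M)=18
step 4: merge (DIVY,M) at d=18; branch lengths DIVY→9, M→9; new cluster DIMVY
final tree: (((D:2,Y:2):17/2,(I:34/3,V:8/3):13):9,M:9)
total length: 115/2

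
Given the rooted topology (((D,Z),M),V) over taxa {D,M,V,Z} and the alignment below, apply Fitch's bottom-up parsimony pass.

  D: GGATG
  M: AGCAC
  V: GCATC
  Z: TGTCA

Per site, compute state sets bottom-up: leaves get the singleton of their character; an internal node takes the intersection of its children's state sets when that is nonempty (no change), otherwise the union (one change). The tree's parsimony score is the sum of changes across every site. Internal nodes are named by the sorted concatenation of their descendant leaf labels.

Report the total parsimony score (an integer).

site 0, node DZ: D={G} ∪ Z={T} → {G,T} (+1)
site 0, node DMZ: DZ={G,T} ∪ M={A} → {A,G,T} (+1)
site 0, node DMVZ: DMZ={A,G,T} ∩ V={G} → {G} (+0)
site 1, node DZ: D={G} ∩ Z={G} → {G} (+0)
site 1, node DMZ: DZ={G} ∩ M={G} → {G} (+0)
site 1, node DMVZ: DMZ={G} ∪ V={C} → {C,G} (+1)
site 2, node DZ: D={A} ∪ Z={T} → {A,T} (+1)
site 2, node DMZ: DZ={A,T} ∪ M={C} → {A,C,T} (+1)
site 2, node DMVZ: DMZ={A,C,T} ∩ V={A} → {A} (+0)
site 3, node DZ: D={T} ∪ Z={C} → {C,T} (+1)
site 3, node DMZ: DZ={C,T} ∪ M={A} → {A,C,T} (+1)
site 3, node DMVZ: DMZ={A,C,T} ∩ V={T} → {T} (+0)
site 4, node DZ: D={G} ∪ Z={A} → {A,G} (+1)
site 4, node DMZ: DZ={A,G} ∪ M={C} → {A,C,G} (+1)
site 4, node DMVZ: DMZ={A,C,G} ∩ V={C} → {C} (+0)
per-site changes: [2, 1, 2, 2, 2]; total = 9

9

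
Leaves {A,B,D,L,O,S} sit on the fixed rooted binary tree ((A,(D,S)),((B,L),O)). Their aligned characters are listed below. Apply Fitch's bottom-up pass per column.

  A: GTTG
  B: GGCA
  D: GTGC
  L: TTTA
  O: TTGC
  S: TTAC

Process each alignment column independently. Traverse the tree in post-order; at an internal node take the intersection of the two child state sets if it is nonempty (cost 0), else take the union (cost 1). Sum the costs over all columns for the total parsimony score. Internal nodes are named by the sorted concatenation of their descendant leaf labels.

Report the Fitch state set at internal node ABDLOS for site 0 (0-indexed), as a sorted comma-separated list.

DS@0: {G} ∪ {T} = {G,T} (union, +1)
ADS@0: {G} ∩ {G,T} = {G} (intersection, +0)
BL@0: {G} ∪ {T} = {G,T} (union, +1)
BLO@0: {G,T} ∩ {T} = {T} (intersection, +0)
ABDLOS@0: {G} ∪ {T} = {G,T} (union, +1)
DS@1: {T} ∩ {T} = {T} (intersection, +0)
ADS@1: {T} ∩ {T} = {T} (intersection, +0)
BL@1: {G} ∪ {T} = {G,T} (union, +1)
BLO@1: {G,T} ∩ {T} = {T} (intersection, +0)
ABDLOS@1: {T} ∩ {T} = {T} (intersection, +0)
DS@2: {G} ∪ {A} = {A,G} (union, +1)
ADS@2: {T} ∪ {A,G} = {A,G,T} (union, +1)
BL@2: {C} ∪ {T} = {C,T} (union, +1)
BLO@2: {C,T} ∪ {G} = {C,G,T} (union, +1)
ABDLOS@2: {A,G,T} ∩ {C,G,T} = {G,T} (intersection, +0)
DS@3: {C} ∩ {C} = {C} (intersection, +0)
ADS@3: {G} ∪ {C} = {C,G} (union, +1)
BL@3: {A} ∩ {A} = {A} (intersection, +0)
BLO@3: {A} ∪ {C} = {A,C} (union, +1)
ABDLOS@3: {C,G} ∩ {A,C} = {C} (intersection, +0)
per-site changes: [3, 1, 4, 2]; total = 10

G,T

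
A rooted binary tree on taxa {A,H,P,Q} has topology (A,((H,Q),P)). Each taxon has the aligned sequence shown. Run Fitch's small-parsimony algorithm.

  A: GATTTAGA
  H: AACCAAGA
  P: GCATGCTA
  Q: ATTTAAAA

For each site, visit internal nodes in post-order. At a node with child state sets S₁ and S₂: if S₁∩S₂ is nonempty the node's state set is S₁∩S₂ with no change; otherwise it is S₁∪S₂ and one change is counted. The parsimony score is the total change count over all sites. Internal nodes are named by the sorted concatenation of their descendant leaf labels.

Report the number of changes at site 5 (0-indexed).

1

HQ@0: {A} ∩ {A} = {A} (intersection, +0)
HPQ@0: {A} ∪ {G} = {A,G} (union, +1)
AHPQ@0: {G} ∩ {A,G} = {G} (intersection, +0)
HQ@1: {A} ∪ {T} = {A,T} (union, +1)
HPQ@1: {A,T} ∪ {C} = {A,C,T} (union, +1)
AHPQ@1: {A} ∩ {A,C,T} = {A} (intersection, +0)
HQ@2: {C} ∪ {T} = {C,T} (union, +1)
HPQ@2: {C,T} ∪ {A} = {A,C,T} (union, +1)
AHPQ@2: {T} ∩ {A,C,T} = {T} (intersection, +0)
HQ@3: {C} ∪ {T} = {C,T} (union, +1)
HPQ@3: {C,T} ∩ {T} = {T} (intersection, +0)
AHPQ@3: {T} ∩ {T} = {T} (intersection, +0)
HQ@4: {A} ∩ {A} = {A} (intersection, +0)
HPQ@4: {A} ∪ {G} = {A,G} (union, +1)
AHPQ@4: {T} ∪ {A,G} = {A,G,T} (union, +1)
HQ@5: {A} ∩ {A} = {A} (intersection, +0)
HPQ@5: {A} ∪ {C} = {A,C} (union, +1)
AHPQ@5: {A} ∩ {A,C} = {A} (intersection, +0)
HQ@6: {G} ∪ {A} = {A,G} (union, +1)
HPQ@6: {A,G} ∪ {T} = {A,G,T} (union, +1)
AHPQ@6: {G} ∩ {A,G,T} = {G} (intersection, +0)
HQ@7: {A} ∩ {A} = {A} (intersection, +0)
HPQ@7: {A} ∩ {A} = {A} (intersection, +0)
AHPQ@7: {A} ∩ {A} = {A} (intersection, +0)
per-site changes: [1, 2, 2, 1, 2, 1, 2, 0]; total = 11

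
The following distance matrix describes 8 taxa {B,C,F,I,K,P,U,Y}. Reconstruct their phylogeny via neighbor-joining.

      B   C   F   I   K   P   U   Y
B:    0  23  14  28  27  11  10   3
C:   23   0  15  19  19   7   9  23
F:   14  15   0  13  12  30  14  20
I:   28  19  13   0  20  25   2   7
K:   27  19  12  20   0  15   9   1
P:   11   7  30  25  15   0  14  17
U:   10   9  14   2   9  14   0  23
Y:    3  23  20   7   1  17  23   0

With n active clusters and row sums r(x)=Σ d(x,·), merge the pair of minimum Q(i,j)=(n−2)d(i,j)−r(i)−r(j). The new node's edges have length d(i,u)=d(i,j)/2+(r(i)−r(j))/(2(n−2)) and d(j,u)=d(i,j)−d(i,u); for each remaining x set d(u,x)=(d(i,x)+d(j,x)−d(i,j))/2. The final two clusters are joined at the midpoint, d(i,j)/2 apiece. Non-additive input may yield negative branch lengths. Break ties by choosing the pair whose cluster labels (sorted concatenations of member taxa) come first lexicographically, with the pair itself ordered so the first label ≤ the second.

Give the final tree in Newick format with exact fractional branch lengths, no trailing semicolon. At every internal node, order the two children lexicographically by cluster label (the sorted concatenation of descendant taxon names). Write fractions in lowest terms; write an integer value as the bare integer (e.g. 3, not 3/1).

step 1: merge (B,Y) at d=3, Q=-192; branch lengths B→10/3, Y→-1/3; new cluster BY
  updated: d(BY,C)=43/2, d(BY,F)=31/2, d(BY,I)=16, d(BY,K)=25/2, d(BY,P)=25/2, d(BY,U)=15
step 2: merge (C,P) at d=7, Q=-159; branch lengths C→11/5, P→24/5; new cluster CP
  updated: d(BY,CP)=27/2, d(CP,F)=19, d(CP,I)=37/2, d(CP,K)=27/2, d(CP,U)=8
step 3: merge (I,U) at d=2, Q=-219/2; branch lengths I→59/16, U→-27/16; new cluster IU
  updated: d(BY,IU)=29/2, d(CP,IU)=49/4, d(F,IU)=25/2, d(IU,K)=27/2
step 4: merge (F,K) at d=12, Q=-149/2; branch lengths F→29/4, K→19/4; new cluster FK
  updated: d(BY,FK)=8, d(CP,FK)=41/4, d(FK,IU)=7
step 5: merge (BY,FK) at d=8, Q=-181/4; branch lengths BY→107/16, FK→21/16; new cluster BFKY
  updated: d(BFKY,CP)=63/8, d(BFKY,IU)=27/4
step 6: merge (BFKY,CP) at d=63/8, Q=-215/8; branch lengths BFKY→19/16, CP→107/16; new cluster BCFKPY
  updated: d(BCFKPY,IU)=89/16
step 7: merge (BCFKPY,IU) at d=89/16; branch lengths BCFKPY→89/32, IU→89/32; new cluster BCFIKPUY
final tree: ((((B:10/3,Y:-1/3):107/16,(F:29/4,K:19/4):21/16):19/16,(C:11/5,P:24/5):107/16):89/32,(I:59/16,U:-27/16):89/32)
total length: 727/16

((((B:10/3,Y:-1/3):107/16,(F:29/4,K:19/4):21/16):19/16,(C:11/5,P:24/5):107/16):89/32,(I:59/16,U:-27/16):89/32)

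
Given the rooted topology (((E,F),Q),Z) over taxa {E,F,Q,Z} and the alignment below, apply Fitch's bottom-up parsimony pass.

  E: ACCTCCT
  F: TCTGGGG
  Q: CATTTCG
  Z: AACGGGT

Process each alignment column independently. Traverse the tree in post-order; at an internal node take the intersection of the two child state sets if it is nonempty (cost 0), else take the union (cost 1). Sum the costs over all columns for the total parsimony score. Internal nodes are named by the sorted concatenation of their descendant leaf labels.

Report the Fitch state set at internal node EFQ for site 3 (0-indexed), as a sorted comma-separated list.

site 0, node EF: E={A} ∪ F={T} → {A,T} (+1)
site 0, node EFQ: EF={A,T} ∪ Q={C} → {A,C,T} (+1)
site 0, node EFQZ: EFQ={A,C,T} ∩ Z={A} → {A} (+0)
site 1, node EF: E={C} ∩ F={C} → {C} (+0)
site 1, node EFQ: EF={C} ∪ Q={A} → {A,C} (+1)
site 1, node EFQZ: EFQ={A,C} ∩ Z={A} → {A} (+0)
site 2, node EF: E={C} ∪ F={T} → {C,T} (+1)
site 2, node EFQ: EF={C,T} ∩ Q={T} → {T} (+0)
site 2, node EFQZ: EFQ={T} ∪ Z={C} → {C,T} (+1)
site 3, node EF: E={T} ∪ F={G} → {G,T} (+1)
site 3, node EFQ: EF={G,T} ∩ Q={T} → {T} (+0)
site 3, node EFQZ: EFQ={T} ∪ Z={G} → {G,T} (+1)
site 4, node EF: E={C} ∪ F={G} → {C,G} (+1)
site 4, node EFQ: EF={C,G} ∪ Q={T} → {C,G,T} (+1)
site 4, node EFQZ: EFQ={C,G,T} ∩ Z={G} → {G} (+0)
site 5, node EF: E={C} ∪ F={G} → {C,G} (+1)
site 5, node EFQ: EF={C,G} ∩ Q={C} → {C} (+0)
site 5, node EFQZ: EFQ={C} ∪ Z={G} → {C,G} (+1)
site 6, node EF: E={T} ∪ F={G} → {G,T} (+1)
site 6, node EFQ: EF={G,T} ∩ Q={G} → {G} (+0)
site 6, node EFQZ: EFQ={G} ∪ Z={T} → {G,T} (+1)
per-site changes: [2, 1, 2, 2, 2, 2, 2]; total = 13

T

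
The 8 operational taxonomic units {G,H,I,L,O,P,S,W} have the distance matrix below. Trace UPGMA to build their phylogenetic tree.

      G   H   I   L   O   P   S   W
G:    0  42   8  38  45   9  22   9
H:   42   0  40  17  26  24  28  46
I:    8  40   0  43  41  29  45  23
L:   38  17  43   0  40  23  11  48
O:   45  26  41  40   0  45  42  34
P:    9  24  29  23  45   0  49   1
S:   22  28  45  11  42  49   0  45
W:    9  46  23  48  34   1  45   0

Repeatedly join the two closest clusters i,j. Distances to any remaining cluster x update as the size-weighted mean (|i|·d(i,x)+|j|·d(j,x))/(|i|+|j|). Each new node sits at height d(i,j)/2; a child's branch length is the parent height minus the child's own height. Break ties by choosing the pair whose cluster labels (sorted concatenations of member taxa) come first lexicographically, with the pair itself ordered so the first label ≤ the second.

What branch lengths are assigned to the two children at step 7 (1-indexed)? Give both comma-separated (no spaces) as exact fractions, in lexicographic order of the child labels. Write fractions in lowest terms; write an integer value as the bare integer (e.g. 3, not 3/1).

175/16,27/16

step 1: merge (P,W) at d=1; branch lengths P→1/2, W→1/2; new cluster PW
  updated: d(G,PW)=9, d(H,PW)=35, d(I,PW)=26, d(L,PW)=71/2, d(O,PW)=79/2, d(PW,S)=47
step 2: merge (G,I) at d=8; branch lengths G→4, I→4; new cluster GI
  updated: d(GI,H)=41, d(GI,L)=81/2, d(GI,O)=43, d(GI,PW)=35/2, d(GI,S)=67/2
step 3: merge (L,S) at d=11; branch lengths L→11/2, S→11/2; new cluster LS
  updated: d(GI,LS)=37, d(H,LS)=45/2, d(LS,O)=41, d(LS,PW)=165/4
step 4: merge (GI,PW) at d=35/2; branch lengths GI→19/4, PW→33/4; new cluster GIPW
  updated: d(GIPW,H)=38, d(GIPW,LS)=313/8, d(GIPW,O)=165/4
step 5: merge (H,LS) at d=45/2; branch lengths H→45/4, LS→23/4; new cluster HLS
  updated: d(GIPW,HLS)=155/4, d(HLS,O)=36
step 6: merge (HLS,O) at d=36; branch lengths HLS→27/4, O→18; new cluster HLOS
  updated: d(GIPW,HLOS)=315/8
step 7: merge (GIPW,HLOS) at d=315/8; branch lengths GIPW→175/16, HLOS→27/16; new cluster GHILOPSW
final tree: (((G:4,I:4):19/4,(P:1/2,W:1/2):33/4):175/16,((H:45/4,(L:11/2,S:11/2):23/4):27/4,O:18):27/16)
total length: 699/8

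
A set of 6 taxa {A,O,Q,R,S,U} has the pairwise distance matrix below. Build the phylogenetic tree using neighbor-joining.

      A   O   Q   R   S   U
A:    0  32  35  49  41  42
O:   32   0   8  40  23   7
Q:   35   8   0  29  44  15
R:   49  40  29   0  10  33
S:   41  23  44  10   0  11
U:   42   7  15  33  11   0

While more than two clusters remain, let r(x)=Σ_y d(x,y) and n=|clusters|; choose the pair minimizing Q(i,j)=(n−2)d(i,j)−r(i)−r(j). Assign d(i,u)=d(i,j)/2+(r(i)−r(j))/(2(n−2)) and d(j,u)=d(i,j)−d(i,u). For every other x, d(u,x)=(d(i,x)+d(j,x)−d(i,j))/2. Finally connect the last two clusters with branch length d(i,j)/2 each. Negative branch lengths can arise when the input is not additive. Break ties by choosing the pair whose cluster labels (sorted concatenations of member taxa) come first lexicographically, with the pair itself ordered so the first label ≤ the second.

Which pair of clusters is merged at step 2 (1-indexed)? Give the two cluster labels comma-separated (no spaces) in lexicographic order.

step 1: merge (R,S) at d=10, Q=-250; branch lengths R→9, S→1; new cluster RS
  updated: d(A,RS)=40, d(O,RS)=53/2, d(Q,RS)=63/2, d(RS,U)=17
step 2: merge (RS,U) at d=17, Q=-145; branch lengths RS→85/6, U→17/6; new cluster RSU
  updated: d(A,RSU)=65/2, d(O,RSU)=33/4, d(Q,RSU)=59/4
step 3: merge (A,RSU) at d=65/2, Q=-90; branch lengths A→109/4, RSU→21/4; new cluster ARSU
  updated: d(ARSU,O)=31/8, d(ARSU,Q)=69/8
step 4: merge (ARSU,O) at d=31/8, Q=-41/2; branch lengths ARSU→9/4, O→13/8; new cluster AORSU
  updated: d(AORSU,Q)=51/8
step 5: merge (AORSU,Q) at d=51/8; branch lengths AORSU→51/16, Q→51/16; new cluster AOQRSU
final tree: (((A:109/4,((R:9,S:1):85/6,U:17/6):21/4):9/4,O:13/8):51/16,Q:51/16)
total length: 279/4

RS,U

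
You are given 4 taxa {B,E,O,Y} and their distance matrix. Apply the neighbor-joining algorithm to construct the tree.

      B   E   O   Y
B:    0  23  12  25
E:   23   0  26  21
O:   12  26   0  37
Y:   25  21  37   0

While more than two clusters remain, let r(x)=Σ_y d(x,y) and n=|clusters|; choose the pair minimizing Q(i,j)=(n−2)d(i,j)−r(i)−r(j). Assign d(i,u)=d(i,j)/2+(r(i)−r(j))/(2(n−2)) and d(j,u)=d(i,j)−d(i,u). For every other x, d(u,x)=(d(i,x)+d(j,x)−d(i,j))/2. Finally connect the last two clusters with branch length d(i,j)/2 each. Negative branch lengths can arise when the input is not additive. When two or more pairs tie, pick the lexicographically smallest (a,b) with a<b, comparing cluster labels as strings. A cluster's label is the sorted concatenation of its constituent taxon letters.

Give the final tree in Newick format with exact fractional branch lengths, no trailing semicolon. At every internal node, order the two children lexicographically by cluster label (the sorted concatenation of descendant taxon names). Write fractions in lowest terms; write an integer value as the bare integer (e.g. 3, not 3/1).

step 1: merge (B,O) at d=12, Q=-111; branch lengths B→9/4, O→39/4; new cluster BO
  updated: d(BO,E)=37/2, d(BO,Y)=25
step 2: merge (BO,E) at d=37/2, Q=-129/2; branch lengths BO→45/4, E→29/4; new cluster BEO
  updated: d(BEO,Y)=55/4
step 3: merge (BEO,Y) at d=55/4; branch lengths BEO→55/8, Y→55/8; new cluster BEOY
final tree: (((B:9/4,O:39/4):45/4,E:29/4):55/8,Y:55/8)
total length: 177/4

(((B:9/4,O:39/4):45/4,E:29/4):55/8,Y:55/8)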